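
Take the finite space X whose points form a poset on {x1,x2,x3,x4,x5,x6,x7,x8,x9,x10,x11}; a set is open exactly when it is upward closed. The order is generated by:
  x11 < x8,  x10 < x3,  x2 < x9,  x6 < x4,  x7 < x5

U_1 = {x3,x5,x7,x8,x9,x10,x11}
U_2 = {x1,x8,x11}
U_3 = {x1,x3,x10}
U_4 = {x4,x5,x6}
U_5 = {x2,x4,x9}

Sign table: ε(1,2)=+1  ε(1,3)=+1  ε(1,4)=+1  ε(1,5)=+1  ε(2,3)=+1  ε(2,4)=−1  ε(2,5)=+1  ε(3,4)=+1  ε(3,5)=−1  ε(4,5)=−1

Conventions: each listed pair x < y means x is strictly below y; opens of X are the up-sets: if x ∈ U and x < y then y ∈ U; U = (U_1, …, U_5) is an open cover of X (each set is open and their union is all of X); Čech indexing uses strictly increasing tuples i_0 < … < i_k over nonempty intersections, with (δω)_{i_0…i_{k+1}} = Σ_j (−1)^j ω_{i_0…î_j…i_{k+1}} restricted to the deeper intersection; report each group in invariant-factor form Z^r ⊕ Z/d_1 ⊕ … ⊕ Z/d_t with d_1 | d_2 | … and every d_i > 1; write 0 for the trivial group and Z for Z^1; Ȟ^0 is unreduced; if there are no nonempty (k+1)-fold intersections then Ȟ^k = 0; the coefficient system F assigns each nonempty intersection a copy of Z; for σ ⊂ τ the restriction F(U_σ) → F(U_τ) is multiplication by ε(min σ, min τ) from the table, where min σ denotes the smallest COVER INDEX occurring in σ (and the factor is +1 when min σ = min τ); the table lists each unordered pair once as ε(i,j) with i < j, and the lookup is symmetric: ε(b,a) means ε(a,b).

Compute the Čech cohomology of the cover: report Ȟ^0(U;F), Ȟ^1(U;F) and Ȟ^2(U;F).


nerve simplices:
  U12={x8,x11} U13={x3,x10} U14={x5} U15={x9} U23={x1} U45={x4}
C dims 5,6; δ0: rk 5, SNF 1^4·2
degree 0: 5−5−0 = 0 → Ȟ^0 ≅ 0
degree 1: 6−0−5 = 1 plus torsion [2] → Ȟ^1 ≅ Z ⊕ Z/2
degree 2: 0−0−0 = 0 → Ȟ^2 ≅ 0

Ȟ^0 = 0, Ȟ^1 = Z ⊕ Z/2, Ȟ^2 = 0


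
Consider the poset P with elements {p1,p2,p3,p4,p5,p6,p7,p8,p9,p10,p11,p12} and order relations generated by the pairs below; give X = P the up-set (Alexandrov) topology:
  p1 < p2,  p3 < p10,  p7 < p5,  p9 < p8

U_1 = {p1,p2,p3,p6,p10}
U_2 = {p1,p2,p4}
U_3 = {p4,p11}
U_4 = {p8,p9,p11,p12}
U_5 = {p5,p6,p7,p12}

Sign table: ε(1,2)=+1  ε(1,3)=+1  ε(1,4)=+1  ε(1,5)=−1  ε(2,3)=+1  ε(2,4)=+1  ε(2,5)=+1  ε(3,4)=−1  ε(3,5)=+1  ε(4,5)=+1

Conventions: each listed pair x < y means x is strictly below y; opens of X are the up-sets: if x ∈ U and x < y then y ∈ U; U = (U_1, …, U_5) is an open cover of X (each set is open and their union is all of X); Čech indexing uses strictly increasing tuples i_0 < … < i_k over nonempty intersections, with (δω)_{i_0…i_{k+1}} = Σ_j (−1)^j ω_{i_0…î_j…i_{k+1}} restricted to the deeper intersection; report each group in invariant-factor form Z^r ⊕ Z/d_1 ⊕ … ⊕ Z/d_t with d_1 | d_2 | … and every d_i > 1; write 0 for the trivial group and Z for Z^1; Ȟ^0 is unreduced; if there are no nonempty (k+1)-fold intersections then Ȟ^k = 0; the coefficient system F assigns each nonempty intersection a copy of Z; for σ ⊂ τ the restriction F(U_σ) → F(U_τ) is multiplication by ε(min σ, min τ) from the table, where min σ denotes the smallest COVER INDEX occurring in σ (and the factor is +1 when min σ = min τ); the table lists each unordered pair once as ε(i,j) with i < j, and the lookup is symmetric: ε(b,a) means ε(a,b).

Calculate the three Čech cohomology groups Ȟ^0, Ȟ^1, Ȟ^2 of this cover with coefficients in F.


nonempty intersections:
  U12={p1,p2} U15={p6} U23={p4} U34={p11} U45={p12}
C dims 5,5; δ0: rk 4, SNF 1^4
Ȟ^0: (5−4)−0=1 ⇒ Z
Ȟ^1: (5−0)−4=1 ⇒ Z
Ȟ^2: (0−0)−0=0 ⇒ 0

Ȟ^0(U;F) ≅ Z, Ȟ^1(U;F) ≅ Z and Ȟ^2(U;F) ≅ 0


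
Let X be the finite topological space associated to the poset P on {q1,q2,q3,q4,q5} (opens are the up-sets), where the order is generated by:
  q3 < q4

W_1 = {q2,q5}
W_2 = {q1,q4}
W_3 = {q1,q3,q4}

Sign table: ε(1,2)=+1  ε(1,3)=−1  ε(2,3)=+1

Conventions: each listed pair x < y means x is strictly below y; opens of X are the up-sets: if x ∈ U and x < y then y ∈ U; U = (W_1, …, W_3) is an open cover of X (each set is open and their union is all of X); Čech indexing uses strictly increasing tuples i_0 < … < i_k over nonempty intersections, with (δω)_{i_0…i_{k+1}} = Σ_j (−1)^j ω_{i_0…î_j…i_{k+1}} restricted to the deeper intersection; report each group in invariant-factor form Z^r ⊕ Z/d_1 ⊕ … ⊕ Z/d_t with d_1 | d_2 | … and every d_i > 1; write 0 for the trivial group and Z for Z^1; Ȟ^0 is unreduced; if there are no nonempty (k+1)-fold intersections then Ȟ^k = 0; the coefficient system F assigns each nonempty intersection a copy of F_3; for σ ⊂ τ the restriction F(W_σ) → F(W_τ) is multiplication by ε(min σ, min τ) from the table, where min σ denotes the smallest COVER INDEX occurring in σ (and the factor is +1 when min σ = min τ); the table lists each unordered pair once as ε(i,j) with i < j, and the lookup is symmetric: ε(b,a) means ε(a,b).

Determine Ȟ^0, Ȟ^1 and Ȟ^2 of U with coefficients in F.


Ȟ^0 = Z/3 ⊕ Z/3, Ȟ^1 = 0, Ȟ^2 = 0

nerve of the cover:
  W23={q1,q4}
C dims 3,1; δ0: rk_F3 1
Ȟ^0 = (3 − 1) − 0 = 2, so Ȟ^0 ≅ Z/3 ⊕ Z/3
Ȟ^1 = (1 − 0) − 1 = 0, so Ȟ^1 ≅ 0
Ȟ^2 = (0 − 0) − 0 = 0, so Ȟ^2 ≅ 0


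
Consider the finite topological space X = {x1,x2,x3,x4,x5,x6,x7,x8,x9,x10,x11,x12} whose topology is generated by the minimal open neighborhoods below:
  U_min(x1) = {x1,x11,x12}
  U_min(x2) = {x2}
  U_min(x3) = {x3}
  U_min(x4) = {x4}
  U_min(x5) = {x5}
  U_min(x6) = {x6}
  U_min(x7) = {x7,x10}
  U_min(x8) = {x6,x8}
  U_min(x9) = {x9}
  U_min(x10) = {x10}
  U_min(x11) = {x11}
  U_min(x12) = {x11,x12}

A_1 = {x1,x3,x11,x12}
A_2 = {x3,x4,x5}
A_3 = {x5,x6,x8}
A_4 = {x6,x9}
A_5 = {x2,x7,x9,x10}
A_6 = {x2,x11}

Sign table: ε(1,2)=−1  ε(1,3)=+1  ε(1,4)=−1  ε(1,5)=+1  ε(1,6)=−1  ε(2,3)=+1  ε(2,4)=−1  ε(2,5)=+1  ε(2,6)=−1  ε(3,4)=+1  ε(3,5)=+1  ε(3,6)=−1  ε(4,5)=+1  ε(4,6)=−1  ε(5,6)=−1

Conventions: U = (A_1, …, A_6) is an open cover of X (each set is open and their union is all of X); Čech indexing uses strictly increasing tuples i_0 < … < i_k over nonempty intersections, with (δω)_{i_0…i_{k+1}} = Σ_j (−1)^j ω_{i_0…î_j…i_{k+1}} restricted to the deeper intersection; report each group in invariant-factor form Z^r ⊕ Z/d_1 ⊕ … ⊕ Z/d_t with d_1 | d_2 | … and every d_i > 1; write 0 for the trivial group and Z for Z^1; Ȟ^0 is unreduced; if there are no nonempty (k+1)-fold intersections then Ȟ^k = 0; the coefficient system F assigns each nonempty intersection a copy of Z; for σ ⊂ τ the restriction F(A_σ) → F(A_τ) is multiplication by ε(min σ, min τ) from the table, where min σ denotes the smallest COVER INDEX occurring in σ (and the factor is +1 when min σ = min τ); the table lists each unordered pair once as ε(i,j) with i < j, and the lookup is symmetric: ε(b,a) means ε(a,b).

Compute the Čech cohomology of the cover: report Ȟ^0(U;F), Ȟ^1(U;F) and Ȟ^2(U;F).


nonempty intersections:
  A12={x3} A16={x11} A23={x5} A34={x6} A45={x9} A56={x2}
C dims 6,6; δ0: rk 6, SNF 1^5·2
Ȟ^0: (6−6)−0=0 ⇒ 0
Ȟ^1: (6−0)−6=0 plus torsion [2] ⇒ Z/2
Ȟ^2: (0−0)−0=0 ⇒ 0

Ȟ^0 ≅ 0,  Ȟ^1 ≅ Z/2,  Ȟ^2 ≅ 0


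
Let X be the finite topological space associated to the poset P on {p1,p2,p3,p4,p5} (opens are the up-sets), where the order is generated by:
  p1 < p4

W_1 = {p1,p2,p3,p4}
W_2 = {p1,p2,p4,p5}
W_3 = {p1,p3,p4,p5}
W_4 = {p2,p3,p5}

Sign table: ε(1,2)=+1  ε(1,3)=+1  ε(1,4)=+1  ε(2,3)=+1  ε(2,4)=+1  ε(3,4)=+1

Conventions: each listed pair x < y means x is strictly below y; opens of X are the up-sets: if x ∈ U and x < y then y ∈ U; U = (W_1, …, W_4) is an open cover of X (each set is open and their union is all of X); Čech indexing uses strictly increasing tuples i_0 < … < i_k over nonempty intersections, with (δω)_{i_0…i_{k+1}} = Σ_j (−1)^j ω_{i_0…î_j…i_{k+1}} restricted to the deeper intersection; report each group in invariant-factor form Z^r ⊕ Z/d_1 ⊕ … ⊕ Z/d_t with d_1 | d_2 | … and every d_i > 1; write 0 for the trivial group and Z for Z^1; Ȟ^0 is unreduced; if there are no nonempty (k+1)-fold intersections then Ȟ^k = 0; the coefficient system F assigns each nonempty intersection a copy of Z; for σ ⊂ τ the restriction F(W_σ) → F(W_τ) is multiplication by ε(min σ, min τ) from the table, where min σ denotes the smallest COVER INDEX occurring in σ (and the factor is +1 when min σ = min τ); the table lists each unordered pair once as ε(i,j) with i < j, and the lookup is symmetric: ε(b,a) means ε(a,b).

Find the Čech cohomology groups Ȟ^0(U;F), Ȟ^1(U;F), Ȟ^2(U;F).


cover nerve:
  W12={p1,p2,p4} W13={p1,p3,p4} W14={p2,p3} W23={p1,p4,p5} W24={p2,p5} W34={p3,p5}
  W123={p1,p4} W124={p2} W134={p3} W234={p5}
C dims 4,6,4; δ0: rk 3, SNF 1^3; δ1: rk 3, SNF 1^3
Ȟ^0: (4−3)−0=1 ⇒ Z
Ȟ^1: (6−3)−3=0 ⇒ 0
Ȟ^2: (4−0)−3=1 ⇒ Z

Ȟ^0 ≅ Z, Ȟ^1 ≅ 0 and Ȟ^2 ≅ Z


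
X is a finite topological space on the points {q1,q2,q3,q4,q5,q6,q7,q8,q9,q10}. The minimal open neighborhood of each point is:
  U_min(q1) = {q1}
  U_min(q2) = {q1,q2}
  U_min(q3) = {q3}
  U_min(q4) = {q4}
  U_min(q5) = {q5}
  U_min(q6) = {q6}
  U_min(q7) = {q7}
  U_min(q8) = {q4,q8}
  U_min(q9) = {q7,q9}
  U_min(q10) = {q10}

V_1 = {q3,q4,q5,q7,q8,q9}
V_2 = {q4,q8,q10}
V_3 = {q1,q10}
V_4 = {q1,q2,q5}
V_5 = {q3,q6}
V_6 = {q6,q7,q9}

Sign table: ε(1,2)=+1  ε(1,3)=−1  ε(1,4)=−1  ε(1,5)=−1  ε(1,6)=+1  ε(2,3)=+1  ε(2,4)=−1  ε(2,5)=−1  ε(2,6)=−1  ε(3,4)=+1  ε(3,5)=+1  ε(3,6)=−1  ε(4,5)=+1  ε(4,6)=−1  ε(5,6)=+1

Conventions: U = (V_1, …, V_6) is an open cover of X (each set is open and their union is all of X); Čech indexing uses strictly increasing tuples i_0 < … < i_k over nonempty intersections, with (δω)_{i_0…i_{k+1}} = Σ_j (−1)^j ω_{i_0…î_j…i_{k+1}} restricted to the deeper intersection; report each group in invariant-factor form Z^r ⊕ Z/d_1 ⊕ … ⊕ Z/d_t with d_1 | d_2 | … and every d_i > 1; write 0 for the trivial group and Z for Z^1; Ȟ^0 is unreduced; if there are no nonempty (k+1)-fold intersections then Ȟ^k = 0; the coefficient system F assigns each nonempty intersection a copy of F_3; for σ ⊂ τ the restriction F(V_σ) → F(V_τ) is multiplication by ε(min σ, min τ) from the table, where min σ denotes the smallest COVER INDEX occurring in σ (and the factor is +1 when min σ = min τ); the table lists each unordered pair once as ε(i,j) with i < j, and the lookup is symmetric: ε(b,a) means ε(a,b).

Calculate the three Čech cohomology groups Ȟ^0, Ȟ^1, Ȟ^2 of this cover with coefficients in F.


nonempty overlaps:
  V12={q4,q8} V14={q5} V15={q3} V16={q7,q9} V23={q10} V34={q1} V56={q6}
C dims 6,7; δ0: rk_F3 6
degree 0: 6−6−0 = 0 → Ȟ^0 ≅ 0
degree 1: 7−0−6 = 1 → Ȟ^1 ≅ Z/3
degree 2: 0−0−0 = 0 → Ȟ^2 ≅ 0

Ȟ^0(U;F) ≅ 0,  Ȟ^1(U;F) ≅ Z/3,  Ȟ^2(U;F) ≅ 0


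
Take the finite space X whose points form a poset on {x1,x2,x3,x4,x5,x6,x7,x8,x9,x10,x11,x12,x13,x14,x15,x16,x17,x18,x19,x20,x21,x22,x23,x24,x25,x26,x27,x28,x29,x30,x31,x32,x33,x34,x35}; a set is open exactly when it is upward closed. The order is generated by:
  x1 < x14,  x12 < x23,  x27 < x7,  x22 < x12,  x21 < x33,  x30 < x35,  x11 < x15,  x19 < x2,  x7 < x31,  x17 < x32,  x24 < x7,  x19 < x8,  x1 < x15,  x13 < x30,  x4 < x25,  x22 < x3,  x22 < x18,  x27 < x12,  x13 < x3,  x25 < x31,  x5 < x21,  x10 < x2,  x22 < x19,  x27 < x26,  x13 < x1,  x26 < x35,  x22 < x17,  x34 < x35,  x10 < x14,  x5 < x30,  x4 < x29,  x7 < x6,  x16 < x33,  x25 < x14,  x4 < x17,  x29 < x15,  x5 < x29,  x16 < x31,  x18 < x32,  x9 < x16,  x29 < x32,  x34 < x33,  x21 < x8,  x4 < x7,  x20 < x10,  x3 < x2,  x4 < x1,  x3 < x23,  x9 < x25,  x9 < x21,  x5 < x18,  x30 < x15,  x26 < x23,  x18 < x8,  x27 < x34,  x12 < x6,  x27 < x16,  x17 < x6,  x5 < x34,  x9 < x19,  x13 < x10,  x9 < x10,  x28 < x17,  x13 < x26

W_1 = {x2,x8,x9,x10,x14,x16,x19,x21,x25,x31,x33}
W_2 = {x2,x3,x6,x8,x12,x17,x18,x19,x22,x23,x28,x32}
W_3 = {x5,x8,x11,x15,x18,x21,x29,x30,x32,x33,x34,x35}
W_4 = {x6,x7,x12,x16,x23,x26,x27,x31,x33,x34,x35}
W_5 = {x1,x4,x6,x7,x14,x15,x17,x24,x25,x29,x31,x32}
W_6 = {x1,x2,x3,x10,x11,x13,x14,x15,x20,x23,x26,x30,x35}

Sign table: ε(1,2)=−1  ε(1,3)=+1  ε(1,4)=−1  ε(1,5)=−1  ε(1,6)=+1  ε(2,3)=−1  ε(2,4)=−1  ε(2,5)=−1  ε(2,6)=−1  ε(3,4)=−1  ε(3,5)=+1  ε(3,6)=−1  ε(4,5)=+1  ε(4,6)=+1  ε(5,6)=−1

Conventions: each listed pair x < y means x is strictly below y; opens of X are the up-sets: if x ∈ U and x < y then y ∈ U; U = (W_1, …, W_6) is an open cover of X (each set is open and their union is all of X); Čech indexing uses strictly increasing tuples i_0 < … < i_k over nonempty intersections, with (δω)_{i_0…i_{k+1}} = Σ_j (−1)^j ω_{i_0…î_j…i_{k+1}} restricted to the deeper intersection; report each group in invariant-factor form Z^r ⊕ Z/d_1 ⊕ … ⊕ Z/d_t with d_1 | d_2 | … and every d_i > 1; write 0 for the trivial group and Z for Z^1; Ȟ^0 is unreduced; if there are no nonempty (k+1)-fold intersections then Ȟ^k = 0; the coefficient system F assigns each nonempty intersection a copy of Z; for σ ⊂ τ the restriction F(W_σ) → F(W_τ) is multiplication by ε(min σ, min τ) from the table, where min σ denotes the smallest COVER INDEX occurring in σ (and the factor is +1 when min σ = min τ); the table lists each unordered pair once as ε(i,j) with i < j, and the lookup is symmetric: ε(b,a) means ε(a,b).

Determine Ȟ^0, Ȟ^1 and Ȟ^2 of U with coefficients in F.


Ȟ^0(U;F) ≅ 0,  Ȟ^1(U;F) ≅ Z/2,  Ȟ^2(U;F) ≅ Z

cover nerve:
  W12={x2,x8,x19} W13={x8,x21,x33} W14={x16,x31,x33} W15={x14,x25,x31} W16={x2,x10,x14} W23={x8,x18,x32} W24={x6,x12,x23} W25={x6,x17,x32} W26={x2,x3,x23} W34={x33,x34,x35} W35={x15,x29,x32} W36={x11,x15,x30,x35} W45={x6,x7,x31} W46={x23,x26,x35} W56={x1,x14,x15}
  W123={x8} W126={x2} W134={x33} W145={x31} W156={x14} W235={x32} W245={x6} W246={x23} W346={x35} W356={x15}
C dims 6,15,10; δ0: rk 6, SNF 1^5·2; δ1: rk 9, SNF 1^9
Ȟ^0: (6−6)−0=0 ⇒ 0
Ȟ^1: (15−9)−6=0 plus torsion [2] ⇒ Z/2
Ȟ^2: (10−0)−9=1 ⇒ Z


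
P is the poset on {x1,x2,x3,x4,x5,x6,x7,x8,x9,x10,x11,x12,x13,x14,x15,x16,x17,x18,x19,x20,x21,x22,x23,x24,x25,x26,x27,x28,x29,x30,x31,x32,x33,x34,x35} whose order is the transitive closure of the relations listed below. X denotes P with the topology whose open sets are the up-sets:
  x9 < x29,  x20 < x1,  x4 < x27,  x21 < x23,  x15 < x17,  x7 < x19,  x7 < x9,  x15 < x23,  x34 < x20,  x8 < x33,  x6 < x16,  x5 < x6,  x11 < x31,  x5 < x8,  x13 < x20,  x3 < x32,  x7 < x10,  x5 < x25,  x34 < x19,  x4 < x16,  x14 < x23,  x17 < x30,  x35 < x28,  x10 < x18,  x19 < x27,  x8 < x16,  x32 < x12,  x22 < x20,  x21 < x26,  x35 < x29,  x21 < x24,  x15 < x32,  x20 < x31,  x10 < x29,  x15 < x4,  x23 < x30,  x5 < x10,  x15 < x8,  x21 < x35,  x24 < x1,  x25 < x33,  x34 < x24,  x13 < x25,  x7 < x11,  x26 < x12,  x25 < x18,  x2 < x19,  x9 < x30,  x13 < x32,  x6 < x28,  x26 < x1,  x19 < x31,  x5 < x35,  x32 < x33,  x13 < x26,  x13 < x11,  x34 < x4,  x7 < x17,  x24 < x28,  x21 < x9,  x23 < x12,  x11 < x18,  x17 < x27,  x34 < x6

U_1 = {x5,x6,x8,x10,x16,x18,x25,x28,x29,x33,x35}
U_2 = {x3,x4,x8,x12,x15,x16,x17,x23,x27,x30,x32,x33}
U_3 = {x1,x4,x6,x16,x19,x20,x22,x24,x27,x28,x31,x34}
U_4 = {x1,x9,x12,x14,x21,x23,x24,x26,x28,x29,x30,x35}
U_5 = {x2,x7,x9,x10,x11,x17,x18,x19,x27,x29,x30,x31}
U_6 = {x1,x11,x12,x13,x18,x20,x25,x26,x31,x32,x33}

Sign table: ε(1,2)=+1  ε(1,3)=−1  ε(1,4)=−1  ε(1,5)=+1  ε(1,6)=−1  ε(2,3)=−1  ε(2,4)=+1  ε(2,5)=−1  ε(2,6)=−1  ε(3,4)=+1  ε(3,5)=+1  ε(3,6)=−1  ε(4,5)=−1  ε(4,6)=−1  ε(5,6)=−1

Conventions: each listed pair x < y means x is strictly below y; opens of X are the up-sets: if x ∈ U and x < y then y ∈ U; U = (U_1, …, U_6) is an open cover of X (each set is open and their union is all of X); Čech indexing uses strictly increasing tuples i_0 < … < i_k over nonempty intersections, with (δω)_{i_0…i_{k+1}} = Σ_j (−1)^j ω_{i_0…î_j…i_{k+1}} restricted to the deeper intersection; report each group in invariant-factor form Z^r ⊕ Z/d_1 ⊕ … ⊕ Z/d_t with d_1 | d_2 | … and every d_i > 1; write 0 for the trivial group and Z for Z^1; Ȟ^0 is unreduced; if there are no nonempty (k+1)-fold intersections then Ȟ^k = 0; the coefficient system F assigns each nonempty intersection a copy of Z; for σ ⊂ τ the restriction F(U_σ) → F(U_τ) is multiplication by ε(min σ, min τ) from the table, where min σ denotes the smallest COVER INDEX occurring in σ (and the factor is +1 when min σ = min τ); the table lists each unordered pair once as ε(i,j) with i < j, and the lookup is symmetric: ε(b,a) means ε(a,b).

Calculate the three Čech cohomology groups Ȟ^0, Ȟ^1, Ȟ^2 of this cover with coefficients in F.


Ȟ^0 ≅ 0, Ȟ^1 ≅ Z/2 and Ȟ^2 ≅ Z

nerve simplices:
  U12={x8,x16,x33} U13={x6,x16,x28} U14={x28,x29,x35} U15={x10,x18,x29} U16={x18,x25,x33} U23={x4,x16,x27} U24={x12,x23,x30} U25={x17,x27,x30} U26={x12,x32,x33} U34={x1,x24,x28} U35={x19,x27,x31} U36={x1,x20,x31} U45={x9,x29,x30} U46={x1,x12,x26} U56={x11,x18,x31}
  U123={x16} U126={x33} U134={x28} U145={x29} U156={x18} U235={x27} U245={x30} U246={x12} U346={x1} U356={x31}
C dims 6,15,10; δ0: rk 6, SNF 1^5·2; δ1: rk 9, SNF 1^9
degree 0: 6−6−0 = 0 → Ȟ^0 ≅ 0
degree 1: 15−9−6 = 0 plus torsion [2] → Ȟ^1 ≅ Z/2
degree 2: 10−0−9 = 1 → Ȟ^2 ≅ Z


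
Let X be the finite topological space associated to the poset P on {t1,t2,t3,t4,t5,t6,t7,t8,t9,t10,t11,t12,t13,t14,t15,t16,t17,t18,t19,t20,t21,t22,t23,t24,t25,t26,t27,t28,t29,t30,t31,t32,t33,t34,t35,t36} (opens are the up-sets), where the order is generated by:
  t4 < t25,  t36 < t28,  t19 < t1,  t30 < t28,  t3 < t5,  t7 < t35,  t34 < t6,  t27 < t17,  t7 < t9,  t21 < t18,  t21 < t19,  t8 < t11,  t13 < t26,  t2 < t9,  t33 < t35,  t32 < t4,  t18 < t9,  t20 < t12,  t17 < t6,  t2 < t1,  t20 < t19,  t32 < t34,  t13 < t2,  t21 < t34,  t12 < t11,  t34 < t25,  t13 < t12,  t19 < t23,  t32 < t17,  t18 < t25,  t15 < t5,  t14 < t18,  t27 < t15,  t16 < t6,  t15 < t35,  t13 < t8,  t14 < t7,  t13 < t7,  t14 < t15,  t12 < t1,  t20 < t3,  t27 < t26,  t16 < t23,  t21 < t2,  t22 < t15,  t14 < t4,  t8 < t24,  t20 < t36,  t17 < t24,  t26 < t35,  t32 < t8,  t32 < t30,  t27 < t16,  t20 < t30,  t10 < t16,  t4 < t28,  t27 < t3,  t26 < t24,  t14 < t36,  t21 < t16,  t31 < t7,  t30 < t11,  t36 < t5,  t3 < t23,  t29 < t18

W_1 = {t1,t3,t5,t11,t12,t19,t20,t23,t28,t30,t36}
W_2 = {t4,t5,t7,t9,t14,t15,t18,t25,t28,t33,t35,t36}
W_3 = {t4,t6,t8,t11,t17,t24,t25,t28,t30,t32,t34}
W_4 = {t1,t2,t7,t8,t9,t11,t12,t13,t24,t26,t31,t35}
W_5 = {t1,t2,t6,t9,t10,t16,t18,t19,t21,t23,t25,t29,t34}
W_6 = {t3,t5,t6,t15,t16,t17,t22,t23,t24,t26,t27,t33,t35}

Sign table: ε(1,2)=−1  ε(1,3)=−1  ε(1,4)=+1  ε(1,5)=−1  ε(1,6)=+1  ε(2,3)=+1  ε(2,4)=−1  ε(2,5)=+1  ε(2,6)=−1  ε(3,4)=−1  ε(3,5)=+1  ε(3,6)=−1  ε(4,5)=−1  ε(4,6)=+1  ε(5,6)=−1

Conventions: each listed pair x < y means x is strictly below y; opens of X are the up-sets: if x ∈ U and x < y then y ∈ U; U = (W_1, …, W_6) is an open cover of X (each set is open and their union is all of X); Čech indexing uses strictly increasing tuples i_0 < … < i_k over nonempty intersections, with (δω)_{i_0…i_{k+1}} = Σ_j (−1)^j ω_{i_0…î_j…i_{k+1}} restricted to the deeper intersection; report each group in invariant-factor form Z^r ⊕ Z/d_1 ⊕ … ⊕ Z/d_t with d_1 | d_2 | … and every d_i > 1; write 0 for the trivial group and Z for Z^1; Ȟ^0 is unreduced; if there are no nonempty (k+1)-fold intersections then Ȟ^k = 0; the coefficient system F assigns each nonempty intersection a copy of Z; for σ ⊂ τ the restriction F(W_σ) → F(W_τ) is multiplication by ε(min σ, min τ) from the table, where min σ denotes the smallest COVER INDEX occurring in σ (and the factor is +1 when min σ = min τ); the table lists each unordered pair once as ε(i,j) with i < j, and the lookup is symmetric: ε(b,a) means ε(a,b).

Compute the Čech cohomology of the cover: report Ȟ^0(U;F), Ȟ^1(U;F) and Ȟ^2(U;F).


Ȟ^0(U;F) ≅ Z, Ȟ^1(U;F) ≅ 0, Ȟ^2(U;F) ≅ Z/2

cover nerve:
  W12={t5,t28,t36} W13={t11,t28,t30} W14={t1,t11,t12} W15={t1,t19,t23} W16={t3,t5,t23} W23={t4,t25,t28} W24={t7,t9,t35} W25={t9,t18,t25} W26={t5,t15,t33,t35} W34={t8,t11,t24} W35={t6,t25,t34} W36={t6,t17,t24} W45={t1,t2,t9} W46={t24,t26,t35} W56={t6,t16,t23}
  W123={t28} W126={t5} W134={t11} W145={t1} W156={t23} W235={t25} W245={t9} W246={t35} W346={t24} W356={t6}
C dims 6,15,10; δ0: rk 5, SNF 1^5; δ1: rk 10, SNF 1^9·2
Ȟ^0: (6−5)−0=1 ⇒ Z
Ȟ^1: (15−10)−5=0 ⇒ 0
Ȟ^2: (10−0)−10=0 plus torsion [2] ⇒ Z/2


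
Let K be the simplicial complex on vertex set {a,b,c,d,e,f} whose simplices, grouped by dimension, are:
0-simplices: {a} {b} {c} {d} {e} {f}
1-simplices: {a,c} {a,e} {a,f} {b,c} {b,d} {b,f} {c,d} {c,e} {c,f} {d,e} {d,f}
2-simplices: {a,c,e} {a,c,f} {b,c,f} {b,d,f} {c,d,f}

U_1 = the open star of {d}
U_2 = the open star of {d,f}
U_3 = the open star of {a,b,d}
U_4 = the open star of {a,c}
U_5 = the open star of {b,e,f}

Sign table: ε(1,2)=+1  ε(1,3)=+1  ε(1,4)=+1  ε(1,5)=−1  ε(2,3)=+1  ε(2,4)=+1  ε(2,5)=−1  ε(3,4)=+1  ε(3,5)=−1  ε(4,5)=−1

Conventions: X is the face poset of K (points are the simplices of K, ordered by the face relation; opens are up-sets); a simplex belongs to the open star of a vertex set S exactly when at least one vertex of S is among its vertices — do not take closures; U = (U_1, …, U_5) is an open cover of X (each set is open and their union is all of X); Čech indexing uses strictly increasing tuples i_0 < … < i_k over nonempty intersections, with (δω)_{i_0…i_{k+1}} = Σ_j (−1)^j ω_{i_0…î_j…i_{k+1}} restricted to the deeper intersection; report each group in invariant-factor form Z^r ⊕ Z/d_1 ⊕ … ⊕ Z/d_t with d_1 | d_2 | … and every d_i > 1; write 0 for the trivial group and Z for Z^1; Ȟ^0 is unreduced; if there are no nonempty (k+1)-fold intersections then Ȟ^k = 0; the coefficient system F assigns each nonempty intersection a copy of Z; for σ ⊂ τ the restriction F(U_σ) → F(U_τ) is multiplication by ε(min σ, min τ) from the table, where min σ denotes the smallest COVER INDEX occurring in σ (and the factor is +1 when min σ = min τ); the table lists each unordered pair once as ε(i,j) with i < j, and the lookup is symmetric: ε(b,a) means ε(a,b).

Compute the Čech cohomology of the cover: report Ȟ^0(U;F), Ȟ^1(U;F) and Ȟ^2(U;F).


Ȟ^0 = Z, Ȟ^1 = 0 and Ȟ^2 = 0

intersection data:
  U1={{d},{b,d},{c,d},{d,e},{d,f},{b,d,f},{c,d,f}} U2={{d},{f},{a,f},{b,d},{b,f},{c,d},{c,f},{d,e},{d,f},{a,c,f},{b,c,f},{b,d,f},{c,d,f}} U3={{a},{b},{d},{a,c},{a,e},{a,f},{b,c},{b,d},{b,f},{c,d},{d,e},{d,f},{a,c,e},{a,c,f},{b,c,f},{b,d,f},{c,d,f}} U4={{a},{c},{a,c},{a,e},{a,f},{b,c},{c,d},{c,e},{c,f},{a,c,e},{a,c,f},{b,c,f},{c,d,f}} U5={{b},{e},{f},{a,e},{a,f},{b,c},{b,d},{b,f},{c,e},{c,f},{d,e},{d,f},{a,c,e},{a,c,f},{b,c,f},{b,d,f},{c,d,f}}
  U12={{d},{b,d},{c,d},{d,e},{d,f},{b,d,f},{c,d,f}} U13={{d},{b,d},{c,d},{d,e},{d,f},{b,d,f},{c,d,f}} U14={{c,d},{c,d,f}} U15={{b,d},{d,e},{d,f},{b,d,f},{c,d,f}} U23={{d},{a,f},{b,d},{b,f},{c,d},{d,e},{d,f},{a,c,f},{b,c,f},{b,d,f},{c,d,f}} U24={{a,f},{c,d},{c,f},{a,c,f},{b,c,f},{c,d,f}} U25={{f},{a,f},{b,d},{b,f},{c,f},{d,e},{d,f},{a,c,f},{b,c,f},{b,d,f},{c,d,f}} U34={{a},{a,c},{a,e},{a,f},{b,c},{c,d},{a,c,e},{a,c,f},{b,c,f},{c,d,f}} U35={{b},{a,e},{a,f},{b,c},{b,d},{b,f},{d,e},{d,f},{a,c,e},{a,c,f},{b,c,f},{b,d,f},{c,d,f}} U45={{a,e},{a,f},{b,c},{c,e},{c,f},{a,c,e},{a,c,f},{b,c,f},{c,d,f}}
  U123={{d},{b,d},{c,d},{d,e},{d,f},{b,d,f},{c,d,f}} U124={{c,d},{c,d,f}} U125={{b,d},{d,e},{d,f},{b,d,f},{c,d,f}} U134={{c,d},{c,d,f}} U135={{b,d},{d,e},{d,f},{b,d,f},{c,d,f}} U145={{c,d,f}} U234={{a,f},{c,d},{a,c,f},{b,c,f},{c,d,f}} U235={{a,f},{b,d},{b,f},{d,e},{d,f},{a,c,f},{b,c,f},{b,d,f},{c,d,f}} U245={{a,f},{c,f},{a,c,f},{b,c,f},{c,d,f}} U345={{a,e},{a,f},{b,c},{a,c,e},{a,c,f},{b,c,f},{c,d,f}}
  U1234={{c,d},{c,d,f}} U1235={{b,d},{d,e},{d,f},{b,d,f},{c,d,f}} U1245={{c,d,f}} U1345={{c,d,f}} U2345={{a,f},{a,c,f},{b,c,f},{c,d,f}}
  U12345={{c,d,f}}
C dims 5,10,10,5; δ0: rk 4, SNF 1^4; δ1: rk 6, SNF 1^6; δ2: rk 4, SNF 1^4
Ȟ^0 = (5 − 4) − 0 = 1, so Ȟ^0 ≅ Z
Ȟ^1 = (10 − 6) − 4 = 0, so Ȟ^1 ≅ 0
Ȟ^2 = (10 − 4) − 6 = 0, so Ȟ^2 ≅ 0


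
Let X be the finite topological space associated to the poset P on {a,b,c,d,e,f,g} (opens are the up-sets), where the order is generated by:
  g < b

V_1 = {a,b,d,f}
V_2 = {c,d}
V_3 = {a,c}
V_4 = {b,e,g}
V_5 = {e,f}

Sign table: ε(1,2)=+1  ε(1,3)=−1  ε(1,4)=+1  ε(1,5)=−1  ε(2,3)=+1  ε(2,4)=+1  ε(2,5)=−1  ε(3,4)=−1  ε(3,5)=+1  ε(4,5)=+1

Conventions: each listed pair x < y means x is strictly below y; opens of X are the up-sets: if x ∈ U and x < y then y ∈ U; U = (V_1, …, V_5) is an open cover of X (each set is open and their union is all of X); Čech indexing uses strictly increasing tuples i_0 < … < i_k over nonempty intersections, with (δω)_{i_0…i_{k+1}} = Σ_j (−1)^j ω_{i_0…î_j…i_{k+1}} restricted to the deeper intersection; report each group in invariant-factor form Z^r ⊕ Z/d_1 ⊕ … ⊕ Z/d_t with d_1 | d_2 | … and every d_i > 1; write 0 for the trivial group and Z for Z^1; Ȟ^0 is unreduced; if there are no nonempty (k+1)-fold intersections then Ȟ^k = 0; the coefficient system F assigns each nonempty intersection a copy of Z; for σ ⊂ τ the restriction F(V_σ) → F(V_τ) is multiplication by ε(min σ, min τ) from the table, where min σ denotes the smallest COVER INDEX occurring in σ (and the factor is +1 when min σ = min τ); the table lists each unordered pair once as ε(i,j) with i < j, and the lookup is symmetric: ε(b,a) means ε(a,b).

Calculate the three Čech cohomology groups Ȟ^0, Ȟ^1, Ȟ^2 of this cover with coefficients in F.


nonempty intersections:
  V12={d} V13={a} V14={b} V15={f} V23={c} V45={e}
C dims 5,6; δ0: rk 5, SNF 1^4·2
Ȟ^0: (5−5)−0=0 ⇒ 0
Ȟ^1: (6−0)−5=1 plus torsion [2] ⇒ Z ⊕ Z/2
Ȟ^2: (0−0)−0=0 ⇒ 0

Ȟ^0(U;F) ≅ 0,  Ȟ^1(U;F) ≅ Z ⊕ Z/2,  Ȟ^2(U;F) ≅ 0


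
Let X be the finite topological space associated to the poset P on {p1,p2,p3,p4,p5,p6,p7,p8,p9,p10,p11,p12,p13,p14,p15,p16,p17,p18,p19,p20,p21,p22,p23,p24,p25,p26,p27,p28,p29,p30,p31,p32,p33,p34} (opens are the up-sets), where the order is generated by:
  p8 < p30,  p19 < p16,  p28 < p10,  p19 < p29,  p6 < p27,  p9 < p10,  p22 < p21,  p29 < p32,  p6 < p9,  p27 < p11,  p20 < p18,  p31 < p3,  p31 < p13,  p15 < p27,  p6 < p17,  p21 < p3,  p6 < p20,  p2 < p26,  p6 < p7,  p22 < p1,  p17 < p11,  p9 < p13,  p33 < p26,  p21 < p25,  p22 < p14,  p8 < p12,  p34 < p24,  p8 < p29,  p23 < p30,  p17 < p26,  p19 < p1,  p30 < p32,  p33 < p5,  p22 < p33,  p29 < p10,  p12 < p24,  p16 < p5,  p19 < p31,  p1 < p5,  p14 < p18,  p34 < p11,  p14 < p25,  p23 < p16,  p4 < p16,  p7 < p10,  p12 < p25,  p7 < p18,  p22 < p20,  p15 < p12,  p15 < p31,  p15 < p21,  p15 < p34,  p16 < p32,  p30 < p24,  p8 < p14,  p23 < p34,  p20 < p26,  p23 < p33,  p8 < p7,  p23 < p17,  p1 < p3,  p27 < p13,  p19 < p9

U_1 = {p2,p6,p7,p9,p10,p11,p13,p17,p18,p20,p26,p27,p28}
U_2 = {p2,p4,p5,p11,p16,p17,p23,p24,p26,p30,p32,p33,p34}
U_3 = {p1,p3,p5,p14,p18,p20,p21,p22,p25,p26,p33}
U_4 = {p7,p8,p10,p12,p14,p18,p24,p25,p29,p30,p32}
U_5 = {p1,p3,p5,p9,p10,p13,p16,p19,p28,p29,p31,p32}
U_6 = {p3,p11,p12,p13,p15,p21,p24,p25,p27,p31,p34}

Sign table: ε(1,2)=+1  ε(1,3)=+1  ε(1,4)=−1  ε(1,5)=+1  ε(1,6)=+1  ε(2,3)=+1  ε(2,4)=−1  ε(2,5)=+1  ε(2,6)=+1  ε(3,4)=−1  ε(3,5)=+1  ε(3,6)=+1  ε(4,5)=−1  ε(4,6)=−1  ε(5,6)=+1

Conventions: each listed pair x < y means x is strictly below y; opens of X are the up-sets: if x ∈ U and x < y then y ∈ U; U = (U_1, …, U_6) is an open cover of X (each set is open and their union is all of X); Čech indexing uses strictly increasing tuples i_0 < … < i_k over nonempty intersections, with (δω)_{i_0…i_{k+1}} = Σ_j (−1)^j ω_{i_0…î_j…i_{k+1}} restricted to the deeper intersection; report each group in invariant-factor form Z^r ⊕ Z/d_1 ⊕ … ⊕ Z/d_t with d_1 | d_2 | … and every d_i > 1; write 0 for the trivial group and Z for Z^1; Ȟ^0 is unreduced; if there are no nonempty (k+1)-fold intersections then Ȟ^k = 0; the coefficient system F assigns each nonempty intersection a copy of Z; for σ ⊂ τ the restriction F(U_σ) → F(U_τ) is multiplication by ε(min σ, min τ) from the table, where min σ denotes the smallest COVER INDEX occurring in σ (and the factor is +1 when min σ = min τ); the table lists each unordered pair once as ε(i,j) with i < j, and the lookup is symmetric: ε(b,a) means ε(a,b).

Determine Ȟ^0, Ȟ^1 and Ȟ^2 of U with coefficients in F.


nerve simplices:
  U12={p2,p11,p17,p26} U13={p18,p20,p26} U14={p7,p10,p18} U15={p9,p10,p13,p28} U16={p11,p13,p27} U23={p5,p26,p33} U24={p24,p30,p32} U25={p5,p16,p32} U26={p11,p24,p34} U34={p14,p18,p25} U35={p1,p3,p5} U36={p3,p21,p25} U45={p10,p29,p32} U46={p12,p24,p25} U56={p3,p13,p31}
  U123={p26} U126={p11} U134={p18} U145={p10} U156={p13} U235={p5} U245={p32} U246={p24} U346={p25} U356={p3}
C dims 6,15,10; δ0: rk 5, SNF 1^5; δ1: rk 10, SNF 1^9·2
degree 0: 6−5−0 = 1 → Ȟ^0 ≅ Z
degree 1: 15−10−5 = 0 → Ȟ^1 ≅ 0
degree 2: 10−0−10 = 0 plus torsion [2] → Ȟ^2 ≅ Z/2

Ȟ^0 = Z,  Ȟ^1 = 0,  Ȟ^2 = Z/2


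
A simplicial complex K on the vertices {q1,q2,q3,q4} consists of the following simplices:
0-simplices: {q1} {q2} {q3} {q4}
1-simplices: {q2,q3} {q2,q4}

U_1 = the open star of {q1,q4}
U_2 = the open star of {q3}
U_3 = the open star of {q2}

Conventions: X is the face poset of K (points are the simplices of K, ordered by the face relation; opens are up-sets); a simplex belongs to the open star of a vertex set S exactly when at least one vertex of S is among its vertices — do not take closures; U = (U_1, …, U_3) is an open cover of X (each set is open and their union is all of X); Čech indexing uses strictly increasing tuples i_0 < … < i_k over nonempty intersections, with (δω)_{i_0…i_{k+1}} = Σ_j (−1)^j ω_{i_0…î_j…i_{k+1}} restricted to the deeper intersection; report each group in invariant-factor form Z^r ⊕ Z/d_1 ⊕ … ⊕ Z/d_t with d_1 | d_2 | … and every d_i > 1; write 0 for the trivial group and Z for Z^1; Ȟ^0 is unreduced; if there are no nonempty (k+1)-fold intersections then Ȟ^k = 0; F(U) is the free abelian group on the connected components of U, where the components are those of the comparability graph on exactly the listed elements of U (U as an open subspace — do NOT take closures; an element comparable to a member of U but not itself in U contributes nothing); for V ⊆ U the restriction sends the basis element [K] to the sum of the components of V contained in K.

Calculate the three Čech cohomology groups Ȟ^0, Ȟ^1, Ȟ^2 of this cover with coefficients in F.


nerve simplices:
  U1={{q1},{q4},{q2,q4}} U2={{q3},{q2,q3}} U3={{q2},{q2,q3},{q2,q4}}
  U13={{q2,q4}} U23={{q2,q3}}
components per intersection:
  U1: {{q1}} {{q4},{q2,q4}}
  U2: {{q3},{q2,q3}}
  U3: {{q2},{q2,q3},{q2,q4}}
  U13: {{q2,q4}}
  U23: {{q2,q3}}
C dims 4,2; δ0: rk 2, SNF 1^2
degree 0: 4−2−0 = 2 → Ȟ^0 ≅ Z^2
degree 1: 2−0−2 = 0 → Ȟ^1 ≅ 0
degree 2: 0−0−0 = 0 → Ȟ^2 ≅ 0

Ȟ^0(U;F) ≅ Z^2, Ȟ^1(U;F) ≅ 0 and Ȟ^2(U;F) ≅ 0


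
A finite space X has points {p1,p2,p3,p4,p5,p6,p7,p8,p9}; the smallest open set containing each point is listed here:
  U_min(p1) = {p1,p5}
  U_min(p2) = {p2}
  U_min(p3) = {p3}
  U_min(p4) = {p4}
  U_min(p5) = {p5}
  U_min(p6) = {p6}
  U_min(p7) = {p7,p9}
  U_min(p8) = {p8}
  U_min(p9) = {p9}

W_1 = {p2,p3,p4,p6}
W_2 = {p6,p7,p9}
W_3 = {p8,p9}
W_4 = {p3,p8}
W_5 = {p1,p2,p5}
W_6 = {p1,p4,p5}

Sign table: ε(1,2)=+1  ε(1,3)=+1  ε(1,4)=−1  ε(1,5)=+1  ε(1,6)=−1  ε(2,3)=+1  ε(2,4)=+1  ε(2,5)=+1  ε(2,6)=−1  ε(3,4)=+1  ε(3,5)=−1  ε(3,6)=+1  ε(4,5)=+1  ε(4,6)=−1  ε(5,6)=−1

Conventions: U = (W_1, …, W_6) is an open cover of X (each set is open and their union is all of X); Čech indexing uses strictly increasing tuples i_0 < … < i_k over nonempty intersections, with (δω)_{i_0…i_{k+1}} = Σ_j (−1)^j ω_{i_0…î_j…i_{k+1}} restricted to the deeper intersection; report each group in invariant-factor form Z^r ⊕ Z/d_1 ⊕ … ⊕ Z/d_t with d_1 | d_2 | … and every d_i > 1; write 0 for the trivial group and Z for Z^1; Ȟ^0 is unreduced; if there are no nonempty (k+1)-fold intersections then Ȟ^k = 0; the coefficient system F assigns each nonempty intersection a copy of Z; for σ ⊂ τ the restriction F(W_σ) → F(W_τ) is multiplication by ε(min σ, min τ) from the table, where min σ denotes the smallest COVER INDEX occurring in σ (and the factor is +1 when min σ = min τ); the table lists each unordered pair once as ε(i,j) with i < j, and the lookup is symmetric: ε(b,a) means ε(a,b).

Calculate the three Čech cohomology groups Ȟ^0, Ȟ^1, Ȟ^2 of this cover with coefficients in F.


Ȟ^0(U;F) ≅ 0,  Ȟ^1(U;F) ≅ Z ⊕ Z/2,  Ȟ^2(U;F) ≅ 0

cover nerve:
  W12={p6} W14={p3} W15={p2} W16={p4} W23={p9} W34={p8} W56={p1,p5}
C dims 6,7; δ0: rk 6, SNF 1^5·2
Ȟ^0: (6−6)−0=0 ⇒ 0
Ȟ^1: (7−0)−6=1 plus torsion [2] ⇒ Z ⊕ Z/2
Ȟ^2: (0−0)−0=0 ⇒ 0


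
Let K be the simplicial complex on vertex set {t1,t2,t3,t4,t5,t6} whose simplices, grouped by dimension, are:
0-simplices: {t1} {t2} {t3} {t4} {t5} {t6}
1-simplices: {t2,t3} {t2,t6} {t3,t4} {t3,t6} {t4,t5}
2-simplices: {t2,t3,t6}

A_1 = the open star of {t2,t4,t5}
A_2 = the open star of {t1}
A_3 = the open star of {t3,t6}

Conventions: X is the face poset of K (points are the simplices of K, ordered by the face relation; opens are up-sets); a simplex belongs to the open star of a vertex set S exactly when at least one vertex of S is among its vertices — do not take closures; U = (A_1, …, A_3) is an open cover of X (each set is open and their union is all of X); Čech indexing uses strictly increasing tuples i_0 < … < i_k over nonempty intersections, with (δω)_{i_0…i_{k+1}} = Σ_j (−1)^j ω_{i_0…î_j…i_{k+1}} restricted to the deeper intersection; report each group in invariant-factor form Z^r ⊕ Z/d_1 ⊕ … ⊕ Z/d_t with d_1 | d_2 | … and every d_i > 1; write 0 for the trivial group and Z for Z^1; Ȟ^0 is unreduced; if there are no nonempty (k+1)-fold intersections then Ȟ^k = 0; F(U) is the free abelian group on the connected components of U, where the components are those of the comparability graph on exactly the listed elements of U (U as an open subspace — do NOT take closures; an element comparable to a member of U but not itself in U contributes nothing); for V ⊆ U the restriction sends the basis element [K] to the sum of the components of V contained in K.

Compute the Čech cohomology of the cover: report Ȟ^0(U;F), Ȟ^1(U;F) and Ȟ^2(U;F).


nonempty intersections:
  A1={{t2},{t4},{t5},{t2,t3},{t2,t6},{t3,t4},{t4,t5},{t2,t3,t6}} A2={{t1}} A3={{t3},{t6},{t2,t3},{t2,t6},{t3,t4},{t3,t6},{t2,t3,t6}}
  A13={{t2,t3},{t2,t6},{t3,t4},{t2,t3,t6}}
components per intersection:
  A1: {{t2},{t2,t3},{t2,t6},{t2,t3,t6}} {{t4},{t5},{t3,t4},{t4,t5}}
  A2: {{t1}}
  A3: {{t3},{t6},{t2,t3},{t2,t6},{t3,t4},{t3,t6},{t2,t3,t6}}
  A13: {{t2,t3},{t2,t6},{t2,t3,t6}} {{t3,t4}}
C dims 4,2; δ0: rk 2, SNF 1^2
Ȟ^0: (4−2)−0=2 ⇒ Z^2
Ȟ^1: (2−0)−2=0 ⇒ 0
Ȟ^2: (0−0)−0=0 ⇒ 0

Ȟ^0 ≅ Z^2, Ȟ^1 ≅ 0 and Ȟ^2 ≅ 0


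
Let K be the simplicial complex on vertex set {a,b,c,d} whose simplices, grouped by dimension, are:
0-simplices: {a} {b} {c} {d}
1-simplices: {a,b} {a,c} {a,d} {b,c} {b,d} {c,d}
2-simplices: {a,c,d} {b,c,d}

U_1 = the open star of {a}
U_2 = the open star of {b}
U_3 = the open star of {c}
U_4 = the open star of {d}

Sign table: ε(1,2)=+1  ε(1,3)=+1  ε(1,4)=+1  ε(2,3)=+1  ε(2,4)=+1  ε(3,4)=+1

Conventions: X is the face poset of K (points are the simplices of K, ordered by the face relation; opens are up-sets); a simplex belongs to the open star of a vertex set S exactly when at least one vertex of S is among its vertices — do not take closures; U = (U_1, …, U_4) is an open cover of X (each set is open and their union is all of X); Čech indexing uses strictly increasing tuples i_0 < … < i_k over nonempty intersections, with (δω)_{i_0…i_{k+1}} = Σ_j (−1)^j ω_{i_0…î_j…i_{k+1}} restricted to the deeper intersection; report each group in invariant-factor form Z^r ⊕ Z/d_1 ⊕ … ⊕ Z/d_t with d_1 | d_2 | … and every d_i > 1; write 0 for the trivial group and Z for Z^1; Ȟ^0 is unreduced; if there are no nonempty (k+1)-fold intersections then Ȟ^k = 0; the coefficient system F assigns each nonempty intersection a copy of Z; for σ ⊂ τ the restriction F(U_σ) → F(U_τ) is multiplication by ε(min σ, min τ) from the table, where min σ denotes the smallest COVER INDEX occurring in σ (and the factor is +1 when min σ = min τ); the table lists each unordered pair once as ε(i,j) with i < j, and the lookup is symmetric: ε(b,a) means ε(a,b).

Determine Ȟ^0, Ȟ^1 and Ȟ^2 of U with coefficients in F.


nerve simplices:
  U1={{a},{a,b},{a,c},{a,d},{a,c,d}} U2={{b},{a,b},{b,c},{b,d},{b,c,d}} U3={{c},{a,c},{b,c},{c,d},{a,c,d},{b,c,d}} U4={{d},{a,d},{b,d},{c,d},{a,c,d},{b,c,d}}
  U12={{a,b}} U13={{a,c},{a,c,d}} U14={{a,d},{a,c,d}} U23={{b,c},{b,c,d}} U24={{b,d},{b,c,d}} U34={{c,d},{a,c,d},{b,c,d}}
  U134={{a,c,d}} U234={{b,c,d}}
C dims 4,6,2; δ0: rk 3, SNF 1^3; δ1: rk 2, SNF 1^2
degree 0: 4−3−0 = 1 → Ȟ^0 ≅ Z
degree 1: 6−2−3 = 1 → Ȟ^1 ≅ Z
degree 2: 2−0−2 = 0 → Ȟ^2 ≅ 0

Ȟ^0(U;F) ≅ Z; Ȟ^1(U;F) ≅ Z; Ȟ^2(U;F) ≅ 0


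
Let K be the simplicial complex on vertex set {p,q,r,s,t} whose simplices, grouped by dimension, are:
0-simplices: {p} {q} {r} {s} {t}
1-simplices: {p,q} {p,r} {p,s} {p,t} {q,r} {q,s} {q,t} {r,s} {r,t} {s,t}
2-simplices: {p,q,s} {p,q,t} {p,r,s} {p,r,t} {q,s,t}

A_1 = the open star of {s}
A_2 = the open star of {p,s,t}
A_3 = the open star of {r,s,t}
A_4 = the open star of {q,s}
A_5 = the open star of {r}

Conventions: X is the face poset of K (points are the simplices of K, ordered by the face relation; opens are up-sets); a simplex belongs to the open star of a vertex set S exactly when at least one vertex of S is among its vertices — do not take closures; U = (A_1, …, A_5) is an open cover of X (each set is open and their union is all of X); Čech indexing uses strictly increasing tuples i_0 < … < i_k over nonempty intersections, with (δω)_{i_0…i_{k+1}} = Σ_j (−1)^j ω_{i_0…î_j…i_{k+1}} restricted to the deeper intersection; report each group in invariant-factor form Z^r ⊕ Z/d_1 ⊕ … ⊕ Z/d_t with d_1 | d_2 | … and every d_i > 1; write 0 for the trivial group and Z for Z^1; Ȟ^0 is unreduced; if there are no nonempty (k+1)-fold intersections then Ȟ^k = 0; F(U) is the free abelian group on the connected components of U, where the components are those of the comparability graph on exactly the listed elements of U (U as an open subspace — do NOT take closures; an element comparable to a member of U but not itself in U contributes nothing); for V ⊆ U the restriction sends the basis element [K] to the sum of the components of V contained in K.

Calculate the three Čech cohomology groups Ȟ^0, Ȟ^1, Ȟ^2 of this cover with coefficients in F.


Ȟ^0 = Z; Ȟ^1 = Z; Ȟ^2 = 0

intersection data:
  A1={{s},{p,s},{q,s},{r,s},{s,t},{p,q,s},{p,r,s},{q,s,t}} A2={{p},{s},{t},{p,q},{p,r},{p,s},{p,t},{q,s},{q,t},{r,s},{r,t},{s,t},{p,q,s},{p,q,t},{p,r,s},{p,r,t},{q,s,t}} A3={{r},{s},{t},{p,r},{p,s},{p,t},{q,r},{q,s},{q,t},{r,s},{r,t},{s,t},{p,q,s},{p,q,t},{p,r,s},{p,r,t},{q,s,t}} A4={{q},{s},{p,q},{p,s},{q,r},{q,s},{q,t},{r,s},{s,t},{p,q,s},{p,q,t},{p,r,s},{q,s,t}} A5={{r},{p,r},{q,r},{r,s},{r,t},{p,r,s},{p,r,t}}
  A12={{s},{p,s},{q,s},{r,s},{s,t},{p,q,s},{p,r,s},{q,s,t}} A13={{s},{p,s},{q,s},{r,s},{s,t},{p,q,s},{p,r,s},{q,s,t}} A14={{s},{p,s},{q,s},{r,s},{s,t},{p,q,s},{p,r,s},{q,s,t}} A15={{r,s},{p,r,s}} A23={{s},{t},{p,r},{p,s},{p,t},{q,s},{q,t},{r,s},{r,t},{s,t},{p,q,s},{p,q,t},{p,r,s},{p,r,t},{q,s,t}} A24={{s},{p,q},{p,s},{q,s},{q,t},{r,s},{s,t},{p,q,s},{p,q,t},{p,r,s},{q,s,t}} A25={{p,r},{r,s},{r,t},{p,r,s},{p,r,t}} A34={{s},{p,s},{q,r},{q,s},{q,t},{r,s},{s,t},{p,q,s},{p,q,t},{p,r,s},{q,s,t}} A35={{r},{p,r},{q,r},{r,s},{r,t},{p,r,s},{p,r,t}} A45={{q,r},{r,s},{p,r,s}}
  A123={{s},{p,s},{q,s},{r,s},{s,t},{p,q,s},{p,r,s},{q,s,t}} A124={{s},{p,s},{q,s},{r,s},{s,t},{p,q,s},{p,r,s},{q,s,t}} A125={{r,s},{p,r,s}} A134={{s},{p,s},{q,s},{r,s},{s,t},{p,q,s},{p,r,s},{q,s,t}} A135={{r,s},{p,r,s}} A145={{r,s},{p,r,s}} A234={{s},{p,s},{q,s},{q,t},{r,s},{s,t},{p,q,s},{p,q,t},{p,r,s},{q,s,t}} A235={{p,r},{r,s},{r,t},{p,r,s},{p,r,t}} A245={{r,s},{p,r,s}} A345={{q,r},{r,s},{p,r,s}}
  A1234={{s},{p,s},{q,s},{r,s},{s,t},{p,q,s},{p,r,s},{q,s,t}} A1235={{r,s},{p,r,s}} A1245={{r,s},{p,r,s}} A1345={{r,s},{p,r,s}} A2345={{r,s},{p,r,s}}
  A12345={{r,s},{p,r,s}}
components per intersection:
  A1: {{s},{p,s},{q,s},{r,s},{s,t},{p,q,s},{p,r,s},{q,s,t}}
  A2: {{p},{s},{t},{p,q},{p,r},{p,s},{p,t},{q,s},{q,t},{r,s},{r,t},{s,t},{p,q,s},{p,q,t},{p,r,s},{p,r,t},{q,s,t}}
  A3: {{r},{s},{t},{p,r},{p,s},{p,t},{q,r},{q,s},{q,t},{r,s},{r,t},{s,t},{p,q,s},{p,q,t},{p,r,s},{p,r,t},{q,s,t}}
  A4: {{q},{s},{p,q},{p,s},{q,r},{q,s},{q,t},{r,s},{s,t},{p,q,s},{p,q,t},{p,r,s},{q,s,t}}
  A5: {{r},{p,r},{q,r},{r,s},{r,t},{p,r,s},{p,r,t}}
  A12: {{s},{p,s},{q,s},{r,s},{s,t},{p,q,s},{p,r,s},{q,s,t}}
  A13: {{s},{p,s},{q,s},{r,s},{s,t},{p,q,s},{p,r,s},{q,s,t}}
  A14: {{s},{p,s},{q,s},{r,s},{s,t},{p,q,s},{p,r,s},{q,s,t}}
  A15: {{r,s},{p,r,s}}
  A23: {{s},{t},{p,r},{p,s},{p,t},{q,s},{q,t},{r,s},{r,t},{s,t},{p,q,s},{p,q,t},{p,r,s},{p,r,t},{q,s,t}}
  A24: {{s},{p,q},{p,s},{q,s},{q,t},{r,s},{s,t},{p,q,s},{p,q,t},{p,r,s},{q,s,t}}
  A25: {{p,r},{r,s},{r,t},{p,r,s},{p,r,t}}
  A34: {{s},{p,s},{q,s},{q,t},{r,s},{s,t},{p,q,s},{p,q,t},{p,r,s},{q,s,t}} {{q,r}}
  A35: {{r},{p,r},{q,r},{r,s},{r,t},{p,r,s},{p,r,t}}
  A45: {{q,r}} {{r,s},{p,r,s}}
  A123: {{s},{p,s},{q,s},{r,s},{s,t},{p,q,s},{p,r,s},{q,s,t}}
  A124: {{s},{p,s},{q,s},{r,s},{s,t},{p,q,s},{p,r,s},{q,s,t}}
  A125: {{r,s},{p,r,s}}
  A134: {{s},{p,s},{q,s},{r,s},{s,t},{p,q,s},{p,r,s},{q,s,t}}
  A135: {{r,s},{p,r,s}}
  A145: {{r,s},{p,r,s}}
  A234: {{s},{p,s},{q,s},{q,t},{r,s},{s,t},{p,q,s},{p,q,t},{p,r,s},{q,s,t}}
  A235: {{p,r},{r,s},{r,t},{p,r,s},{p,r,t}}
  A245: {{r,s},{p,r,s}}
  A345: {{q,r}} {{r,s},{p,r,s}}
  A1234: {{s},{p,s},{q,s},{r,s},{s,t},{p,q,s},{p,r,s},{q,s,t}}
  A1235: {{r,s},{p,r,s}}
  A1245: {{r,s},{p,r,s}}
  A1345: {{r,s},{p,r,s}}
  A2345: {{r,s},{p,r,s}}
  A12345: {{r,s},{p,r,s}}
C dims 5,12,11,5; δ0: rk 4, SNF 1^4; δ1: rk 7, SNF 1^7; δ2: rk 4, SNF 1^4
Ȟ^0 = (5 − 4) − 0 = 1, so Ȟ^0 ≅ Z
Ȟ^1 = (12 − 7) − 4 = 1, so Ȟ^1 ≅ Z
Ȟ^2 = (11 − 4) − 7 = 0, so Ȟ^2 ≅ 0
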